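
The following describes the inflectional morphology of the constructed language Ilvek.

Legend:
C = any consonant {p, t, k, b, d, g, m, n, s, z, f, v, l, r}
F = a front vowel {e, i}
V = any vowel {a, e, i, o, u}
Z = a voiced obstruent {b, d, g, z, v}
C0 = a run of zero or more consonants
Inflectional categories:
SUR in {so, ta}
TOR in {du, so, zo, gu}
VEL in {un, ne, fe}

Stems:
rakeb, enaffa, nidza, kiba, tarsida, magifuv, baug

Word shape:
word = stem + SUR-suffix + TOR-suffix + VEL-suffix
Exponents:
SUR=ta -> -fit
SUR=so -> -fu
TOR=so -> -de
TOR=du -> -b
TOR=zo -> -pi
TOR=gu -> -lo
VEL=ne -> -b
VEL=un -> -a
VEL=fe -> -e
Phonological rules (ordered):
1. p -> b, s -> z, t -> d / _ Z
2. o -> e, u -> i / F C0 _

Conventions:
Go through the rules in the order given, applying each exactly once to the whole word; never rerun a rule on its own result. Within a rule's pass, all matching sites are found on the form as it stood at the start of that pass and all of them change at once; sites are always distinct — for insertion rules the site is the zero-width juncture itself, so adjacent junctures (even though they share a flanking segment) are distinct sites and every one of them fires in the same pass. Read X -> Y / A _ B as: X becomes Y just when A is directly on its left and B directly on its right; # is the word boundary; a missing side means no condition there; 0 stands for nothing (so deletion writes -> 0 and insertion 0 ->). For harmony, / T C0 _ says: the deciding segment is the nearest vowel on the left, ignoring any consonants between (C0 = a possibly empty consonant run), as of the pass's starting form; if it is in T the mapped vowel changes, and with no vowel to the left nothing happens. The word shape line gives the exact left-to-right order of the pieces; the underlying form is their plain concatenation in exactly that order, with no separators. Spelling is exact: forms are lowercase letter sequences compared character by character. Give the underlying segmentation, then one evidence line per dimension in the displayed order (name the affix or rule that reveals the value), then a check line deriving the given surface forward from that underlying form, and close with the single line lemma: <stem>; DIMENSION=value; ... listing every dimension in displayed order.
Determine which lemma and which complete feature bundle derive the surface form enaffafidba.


underlying: enaffa-fit-b-a
SUR=ta - signalled by the affix -fit
TOR=du - signalled by the affix -b
VEL=un - signalled by the affix -a
check: enaffafitba -> enaffafidba -> enaffafidba
lemma: enaffa; SUR=ta; TOR=du; VEL=un


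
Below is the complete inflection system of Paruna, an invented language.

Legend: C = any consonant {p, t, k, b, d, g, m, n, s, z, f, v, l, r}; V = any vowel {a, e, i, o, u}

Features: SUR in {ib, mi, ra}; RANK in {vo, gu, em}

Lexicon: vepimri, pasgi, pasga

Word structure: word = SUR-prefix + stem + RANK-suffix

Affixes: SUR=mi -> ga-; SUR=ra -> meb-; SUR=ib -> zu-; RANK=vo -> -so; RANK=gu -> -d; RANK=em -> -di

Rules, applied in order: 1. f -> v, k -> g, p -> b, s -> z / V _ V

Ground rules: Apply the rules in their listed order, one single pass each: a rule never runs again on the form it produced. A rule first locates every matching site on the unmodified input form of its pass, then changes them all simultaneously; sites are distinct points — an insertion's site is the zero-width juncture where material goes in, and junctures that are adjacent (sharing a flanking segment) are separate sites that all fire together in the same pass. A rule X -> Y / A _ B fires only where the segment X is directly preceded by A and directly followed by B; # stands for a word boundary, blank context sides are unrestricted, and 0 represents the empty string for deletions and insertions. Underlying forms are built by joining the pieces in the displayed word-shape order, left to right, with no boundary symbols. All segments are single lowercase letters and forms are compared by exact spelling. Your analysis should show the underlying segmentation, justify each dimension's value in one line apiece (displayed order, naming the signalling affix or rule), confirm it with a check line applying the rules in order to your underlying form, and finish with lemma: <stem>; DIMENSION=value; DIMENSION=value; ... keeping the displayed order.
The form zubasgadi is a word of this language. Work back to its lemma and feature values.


underlying: zu-pasga-di
SUR=ib - signalled by the affix zu-
RANK=em - signalled by the affix -di
check: zupasgadi -> zubasgadi
lemma: pasga; SUR=ib; RANK=em


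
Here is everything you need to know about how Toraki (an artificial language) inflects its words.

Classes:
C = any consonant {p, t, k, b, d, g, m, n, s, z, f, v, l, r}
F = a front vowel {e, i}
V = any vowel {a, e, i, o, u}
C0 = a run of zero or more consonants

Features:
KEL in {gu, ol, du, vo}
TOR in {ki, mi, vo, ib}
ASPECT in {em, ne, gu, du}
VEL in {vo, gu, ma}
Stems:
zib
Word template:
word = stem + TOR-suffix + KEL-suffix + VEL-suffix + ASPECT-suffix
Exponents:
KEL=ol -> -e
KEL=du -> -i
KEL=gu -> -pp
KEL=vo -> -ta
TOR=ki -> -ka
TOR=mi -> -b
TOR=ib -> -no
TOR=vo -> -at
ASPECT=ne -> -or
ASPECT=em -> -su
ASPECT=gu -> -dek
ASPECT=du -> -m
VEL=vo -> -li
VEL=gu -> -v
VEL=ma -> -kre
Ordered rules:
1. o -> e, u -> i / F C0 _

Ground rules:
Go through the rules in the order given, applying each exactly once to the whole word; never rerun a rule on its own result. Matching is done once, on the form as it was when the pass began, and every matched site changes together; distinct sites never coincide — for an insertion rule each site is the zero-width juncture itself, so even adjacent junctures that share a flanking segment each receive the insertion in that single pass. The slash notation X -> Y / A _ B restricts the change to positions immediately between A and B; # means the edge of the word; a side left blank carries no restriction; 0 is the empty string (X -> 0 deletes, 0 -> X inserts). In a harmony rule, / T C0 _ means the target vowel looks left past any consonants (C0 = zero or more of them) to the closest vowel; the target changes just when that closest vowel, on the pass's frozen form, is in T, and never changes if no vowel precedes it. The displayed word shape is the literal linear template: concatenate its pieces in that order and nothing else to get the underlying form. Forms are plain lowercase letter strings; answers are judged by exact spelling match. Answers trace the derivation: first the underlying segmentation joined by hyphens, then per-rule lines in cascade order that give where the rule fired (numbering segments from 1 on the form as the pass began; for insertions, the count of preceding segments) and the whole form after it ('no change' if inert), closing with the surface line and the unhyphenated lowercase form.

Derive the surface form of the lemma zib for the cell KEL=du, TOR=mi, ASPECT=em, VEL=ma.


underlying: zib-b-i-kre-su
1. o -> e, u -> i / F C0 _: fires at position(s) 10: zibbikresi
surface: zibbikresi


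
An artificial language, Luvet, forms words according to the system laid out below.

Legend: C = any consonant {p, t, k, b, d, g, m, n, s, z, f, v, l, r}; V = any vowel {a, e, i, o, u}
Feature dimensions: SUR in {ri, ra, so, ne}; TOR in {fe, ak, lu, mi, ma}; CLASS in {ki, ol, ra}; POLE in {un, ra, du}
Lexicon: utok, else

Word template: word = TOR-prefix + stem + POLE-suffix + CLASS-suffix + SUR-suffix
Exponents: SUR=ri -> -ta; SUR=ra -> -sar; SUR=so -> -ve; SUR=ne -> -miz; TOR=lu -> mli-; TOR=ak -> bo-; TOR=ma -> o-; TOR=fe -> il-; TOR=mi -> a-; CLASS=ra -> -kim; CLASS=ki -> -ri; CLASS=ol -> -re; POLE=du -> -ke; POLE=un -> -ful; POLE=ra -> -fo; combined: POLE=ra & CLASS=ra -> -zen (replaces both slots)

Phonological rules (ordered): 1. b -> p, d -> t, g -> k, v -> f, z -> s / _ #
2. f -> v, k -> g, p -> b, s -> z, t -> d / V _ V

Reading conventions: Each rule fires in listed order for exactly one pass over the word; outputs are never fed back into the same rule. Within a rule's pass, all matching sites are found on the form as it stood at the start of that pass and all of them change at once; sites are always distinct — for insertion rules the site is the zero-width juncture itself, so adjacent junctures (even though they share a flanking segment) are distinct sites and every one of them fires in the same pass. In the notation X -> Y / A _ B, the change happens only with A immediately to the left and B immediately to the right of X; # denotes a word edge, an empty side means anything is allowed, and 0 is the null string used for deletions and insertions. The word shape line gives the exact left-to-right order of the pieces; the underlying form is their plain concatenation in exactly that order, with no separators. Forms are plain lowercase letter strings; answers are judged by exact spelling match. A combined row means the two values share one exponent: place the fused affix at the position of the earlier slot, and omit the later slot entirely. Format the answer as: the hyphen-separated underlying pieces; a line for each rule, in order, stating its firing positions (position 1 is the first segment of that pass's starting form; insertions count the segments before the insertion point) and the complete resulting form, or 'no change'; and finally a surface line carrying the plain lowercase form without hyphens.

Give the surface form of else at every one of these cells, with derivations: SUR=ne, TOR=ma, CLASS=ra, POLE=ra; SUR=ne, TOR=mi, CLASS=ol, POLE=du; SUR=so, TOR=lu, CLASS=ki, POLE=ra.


cell SUR=ne, TOR=ma, CLASS=ra, POLE=ra:
underlying: o-else-zen-miz
1. b -> p, d -> t, g -> k, v -> f, z -> s / _ #: fires at position(s) 11: oelsezenmis
2. f -> v, k -> g, p -> b, s -> z, t -> d / V _ V: no change
surface: oelsezenmis

cell SUR=ne, TOR=mi, CLASS=ol, POLE=du:
underlying: a-else-ke-re-miz
1. b -> p, d -> t, g -> k, v -> f, z -> s / _ #: fires at position(s) 12: aelsekeremis
2. f -> v, k -> g, p -> b, s -> z, t -> d / V _ V: fires at position(s) 6: aelsegeremis
surface: aelsegeremis

cell SUR=so, TOR=lu, CLASS=ki, POLE=ra:
underlying: mli-else-fo-ri-ve
1. b -> p, d -> t, g -> k, v -> f, z -> s / _ #: no change
2. f -> v, k -> g, p -> b, s -> z, t -> d / V _ V: fires at position(s) 8: mlielsevorive
surface: mlielsevorive


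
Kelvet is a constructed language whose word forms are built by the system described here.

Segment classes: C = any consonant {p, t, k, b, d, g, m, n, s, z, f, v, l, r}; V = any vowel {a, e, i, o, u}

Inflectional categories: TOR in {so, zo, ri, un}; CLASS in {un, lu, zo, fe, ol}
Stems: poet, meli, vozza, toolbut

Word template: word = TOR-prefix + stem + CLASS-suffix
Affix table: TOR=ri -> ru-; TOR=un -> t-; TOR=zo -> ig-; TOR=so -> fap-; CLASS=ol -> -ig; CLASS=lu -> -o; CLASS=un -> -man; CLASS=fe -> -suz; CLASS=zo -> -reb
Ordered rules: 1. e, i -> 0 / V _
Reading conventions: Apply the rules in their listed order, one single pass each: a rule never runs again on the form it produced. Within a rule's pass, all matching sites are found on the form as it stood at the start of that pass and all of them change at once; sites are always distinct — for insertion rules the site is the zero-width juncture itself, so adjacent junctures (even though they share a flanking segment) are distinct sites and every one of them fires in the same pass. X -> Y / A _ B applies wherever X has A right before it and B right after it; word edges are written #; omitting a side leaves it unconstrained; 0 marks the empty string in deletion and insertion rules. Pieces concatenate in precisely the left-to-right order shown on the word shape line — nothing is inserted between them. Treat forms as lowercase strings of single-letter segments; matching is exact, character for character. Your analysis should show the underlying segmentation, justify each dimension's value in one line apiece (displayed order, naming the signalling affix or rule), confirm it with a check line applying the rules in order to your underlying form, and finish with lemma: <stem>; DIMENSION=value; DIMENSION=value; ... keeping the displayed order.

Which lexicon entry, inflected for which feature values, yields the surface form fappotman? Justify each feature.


underlying: fap-poet-man
TOR=so - signalled by the affix fap-
CLASS=un - signalled by the affix -man
check: fappoetman -> fappotman
lemma: poet; TOR=so; CLASS=un


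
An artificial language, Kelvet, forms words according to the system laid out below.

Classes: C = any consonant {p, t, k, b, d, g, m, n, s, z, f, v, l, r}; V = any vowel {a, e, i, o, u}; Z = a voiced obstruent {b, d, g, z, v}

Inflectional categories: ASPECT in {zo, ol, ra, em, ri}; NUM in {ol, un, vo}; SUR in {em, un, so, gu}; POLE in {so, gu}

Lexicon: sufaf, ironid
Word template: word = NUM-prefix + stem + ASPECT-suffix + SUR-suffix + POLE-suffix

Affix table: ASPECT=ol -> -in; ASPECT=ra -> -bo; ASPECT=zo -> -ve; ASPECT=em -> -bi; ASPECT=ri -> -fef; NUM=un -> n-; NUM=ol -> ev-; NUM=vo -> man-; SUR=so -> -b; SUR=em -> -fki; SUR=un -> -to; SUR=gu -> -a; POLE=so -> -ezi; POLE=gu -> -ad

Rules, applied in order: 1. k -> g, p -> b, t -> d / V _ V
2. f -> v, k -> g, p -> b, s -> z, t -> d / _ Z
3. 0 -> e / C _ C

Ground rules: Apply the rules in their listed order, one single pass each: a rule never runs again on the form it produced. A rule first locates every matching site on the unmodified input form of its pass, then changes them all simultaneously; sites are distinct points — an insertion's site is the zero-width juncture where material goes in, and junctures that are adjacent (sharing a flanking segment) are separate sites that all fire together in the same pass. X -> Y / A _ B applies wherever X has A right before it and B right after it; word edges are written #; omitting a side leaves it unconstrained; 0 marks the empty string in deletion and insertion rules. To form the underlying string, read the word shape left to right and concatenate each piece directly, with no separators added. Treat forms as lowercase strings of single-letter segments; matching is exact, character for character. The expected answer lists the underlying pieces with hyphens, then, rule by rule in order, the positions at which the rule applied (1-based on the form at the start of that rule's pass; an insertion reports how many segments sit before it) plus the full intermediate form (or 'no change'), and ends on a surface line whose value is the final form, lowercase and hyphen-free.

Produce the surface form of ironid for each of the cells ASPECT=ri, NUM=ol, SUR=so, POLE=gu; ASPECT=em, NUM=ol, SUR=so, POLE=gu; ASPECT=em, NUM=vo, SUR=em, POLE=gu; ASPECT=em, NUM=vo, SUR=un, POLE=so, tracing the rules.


cell ASPECT=ri, NUM=ol, SUR=so, POLE=gu:
underlying: ev-ironid-fef-b-ad
1. k -> g, p -> b, t -> d / V _ V: no change
2. f -> v, k -> g, p -> b, s -> z, t -> d / _ Z: fires at position(s) 11: evironidfevbad
3. 0 -> e / C _ C: inserts after position(s) 8, 11: evironidefevebad
surface: evironidefevebad

cell ASPECT=em, NUM=ol, SUR=so, POLE=gu:
underlying: ev-ironid-bi-b-ad
1. k -> g, p -> b, t -> d / V _ V: no change
2. f -> v, k -> g, p -> b, s -> z, t -> d / _ Z: no change
3. 0 -> e / C _ C: inserts after position(s) 8: evironidebibad
surface: evironidebibad

cell ASPECT=em, NUM=vo, SUR=em, POLE=gu:
underlying: man-ironid-bi-fki-ad
1. k -> g, p -> b, t -> d / V _ V: no change
2. f -> v, k -> g, p -> b, s -> z, t -> d / _ Z: no change
3. 0 -> e / C _ C: inserts after position(s) 9, 12: manironidebifekiad
surface: manironidebifekiad

cell ASPECT=em, NUM=vo, SUR=un, POLE=so:
underlying: man-ironid-bi-to-ezi
1. k -> g, p -> b, t -> d / V _ V: fires at position(s) 12: manironidbidoezi
2. f -> v, k -> g, p -> b, s -> z, t -> d / _ Z: no change
3. 0 -> e / C _ C: inserts after position(s) 9: manironidebidoezi
surface: manironidebidoezi


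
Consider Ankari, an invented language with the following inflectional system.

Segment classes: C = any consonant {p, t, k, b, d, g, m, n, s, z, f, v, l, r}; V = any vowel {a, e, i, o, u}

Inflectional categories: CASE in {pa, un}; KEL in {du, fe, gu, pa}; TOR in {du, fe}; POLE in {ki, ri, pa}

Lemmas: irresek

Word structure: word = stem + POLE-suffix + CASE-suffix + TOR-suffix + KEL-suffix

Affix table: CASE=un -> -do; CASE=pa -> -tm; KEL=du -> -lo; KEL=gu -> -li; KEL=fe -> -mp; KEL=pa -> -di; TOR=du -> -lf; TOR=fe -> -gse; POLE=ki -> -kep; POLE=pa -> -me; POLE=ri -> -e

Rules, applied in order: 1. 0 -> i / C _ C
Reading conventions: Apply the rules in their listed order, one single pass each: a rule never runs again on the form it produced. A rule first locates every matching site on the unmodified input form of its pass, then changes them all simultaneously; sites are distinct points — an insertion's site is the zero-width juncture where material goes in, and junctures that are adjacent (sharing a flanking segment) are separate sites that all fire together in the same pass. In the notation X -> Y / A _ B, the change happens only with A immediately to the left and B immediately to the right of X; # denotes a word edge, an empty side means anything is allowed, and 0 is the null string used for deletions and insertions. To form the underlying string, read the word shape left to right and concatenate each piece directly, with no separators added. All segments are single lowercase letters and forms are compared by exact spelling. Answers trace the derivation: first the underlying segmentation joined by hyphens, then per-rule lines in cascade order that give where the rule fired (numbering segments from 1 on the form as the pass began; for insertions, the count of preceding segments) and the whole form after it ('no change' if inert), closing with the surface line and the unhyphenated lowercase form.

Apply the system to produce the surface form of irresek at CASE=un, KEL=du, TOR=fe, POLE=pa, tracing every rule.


underlying: irresek-me-do-gse-lo
1. 0 -> i / C _ C: inserts after position(s) 2, 7, 12: iriresekimedogiselo
surface: iriresekimedogiselo


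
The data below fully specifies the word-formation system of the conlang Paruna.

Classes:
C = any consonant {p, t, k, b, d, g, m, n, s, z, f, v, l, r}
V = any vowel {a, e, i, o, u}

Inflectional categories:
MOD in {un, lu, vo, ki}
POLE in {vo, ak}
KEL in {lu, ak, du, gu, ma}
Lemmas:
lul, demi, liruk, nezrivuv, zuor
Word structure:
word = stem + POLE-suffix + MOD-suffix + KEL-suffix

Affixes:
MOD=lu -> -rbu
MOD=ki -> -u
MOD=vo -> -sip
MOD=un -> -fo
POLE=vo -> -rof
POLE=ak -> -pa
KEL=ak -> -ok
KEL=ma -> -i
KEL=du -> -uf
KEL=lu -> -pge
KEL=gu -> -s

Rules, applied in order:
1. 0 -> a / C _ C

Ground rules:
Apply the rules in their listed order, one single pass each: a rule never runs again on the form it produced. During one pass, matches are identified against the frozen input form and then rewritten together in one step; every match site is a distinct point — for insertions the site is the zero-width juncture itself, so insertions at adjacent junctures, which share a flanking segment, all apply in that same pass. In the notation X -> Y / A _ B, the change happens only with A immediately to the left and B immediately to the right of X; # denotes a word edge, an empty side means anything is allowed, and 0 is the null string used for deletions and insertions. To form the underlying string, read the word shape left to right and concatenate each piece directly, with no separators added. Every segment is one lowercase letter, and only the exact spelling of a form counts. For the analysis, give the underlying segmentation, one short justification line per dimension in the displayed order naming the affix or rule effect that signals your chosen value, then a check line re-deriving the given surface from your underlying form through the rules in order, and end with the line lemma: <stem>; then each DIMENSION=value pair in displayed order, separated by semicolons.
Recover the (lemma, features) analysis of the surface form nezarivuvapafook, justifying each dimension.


underlying: nezrivuv-pa-fo-ok
MOD=un - signalled by the affix -fo
POLE=ak - signalled by the affix -pa
KEL=ak - signalled by the affix -ok
check: nezrivuvpafook -> nezarivuvapafook
lemma: nezrivuv; MOD=un; POLE=ak; KEL=ak


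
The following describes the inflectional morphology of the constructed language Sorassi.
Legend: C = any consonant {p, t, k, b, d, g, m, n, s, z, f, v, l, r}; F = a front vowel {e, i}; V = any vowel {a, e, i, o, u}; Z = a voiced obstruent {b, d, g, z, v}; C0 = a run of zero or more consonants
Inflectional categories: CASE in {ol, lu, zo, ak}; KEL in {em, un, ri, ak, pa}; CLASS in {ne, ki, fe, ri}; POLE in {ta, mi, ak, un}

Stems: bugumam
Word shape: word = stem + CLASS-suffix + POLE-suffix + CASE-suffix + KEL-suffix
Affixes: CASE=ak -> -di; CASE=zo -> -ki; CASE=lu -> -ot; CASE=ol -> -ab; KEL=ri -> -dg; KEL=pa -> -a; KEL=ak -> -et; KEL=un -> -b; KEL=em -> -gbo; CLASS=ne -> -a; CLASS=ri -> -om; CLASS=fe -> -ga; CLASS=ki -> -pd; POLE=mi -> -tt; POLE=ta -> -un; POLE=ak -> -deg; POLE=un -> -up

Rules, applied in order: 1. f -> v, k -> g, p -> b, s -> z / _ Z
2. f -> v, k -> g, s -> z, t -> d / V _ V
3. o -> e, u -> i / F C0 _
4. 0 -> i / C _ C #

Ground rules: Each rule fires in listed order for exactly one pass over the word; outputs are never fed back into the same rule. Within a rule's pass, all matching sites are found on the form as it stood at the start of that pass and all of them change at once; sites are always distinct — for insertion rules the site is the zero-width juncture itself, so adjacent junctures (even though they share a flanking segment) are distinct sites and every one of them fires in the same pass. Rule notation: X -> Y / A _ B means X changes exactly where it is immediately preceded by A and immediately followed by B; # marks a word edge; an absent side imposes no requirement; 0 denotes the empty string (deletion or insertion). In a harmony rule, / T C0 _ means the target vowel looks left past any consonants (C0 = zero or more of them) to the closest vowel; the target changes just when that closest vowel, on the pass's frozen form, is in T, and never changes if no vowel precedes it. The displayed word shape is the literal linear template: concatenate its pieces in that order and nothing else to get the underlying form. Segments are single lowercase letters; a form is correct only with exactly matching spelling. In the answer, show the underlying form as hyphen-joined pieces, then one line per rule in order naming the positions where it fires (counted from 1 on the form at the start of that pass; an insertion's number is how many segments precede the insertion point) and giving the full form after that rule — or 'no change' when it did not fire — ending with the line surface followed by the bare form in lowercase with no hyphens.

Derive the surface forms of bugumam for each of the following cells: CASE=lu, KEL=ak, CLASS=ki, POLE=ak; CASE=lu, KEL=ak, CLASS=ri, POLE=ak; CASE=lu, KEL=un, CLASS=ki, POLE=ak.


cell CASE=lu, KEL=ak, CLASS=ki, POLE=ak:
underlying: bugumam-pd-deg-ot-et
1. f -> v, k -> g, p -> b, s -> z / _ Z: fires at position(s) 8: bugumambddegotet
2. f -> v, k -> g, s -> z, t -> d / V _ V: fires at position(s) 14: bugumambddegodet
3. o -> e, u -> i / F C0 _: fires at position(s) 13: bugumambddegedet
4. 0 -> i / C _ C #: no change
surface: bugumambddegedet

cell CASE=lu, KEL=ak, CLASS=ri, POLE=ak:
underlying: bugumam-om-deg-ot-et
1. f -> v, k -> g, p -> b, s -> z / _ Z: no change
2. f -> v, k -> g, s -> z, t -> d / V _ V: fires at position(s) 14: bugumamomdegodet
3. o -> e, u -> i / F C0 _: fires at position(s) 13: bugumamomdegedet
4. 0 -> i / C _ C #: no change
surface: bugumamomdegedet

cell CASE=lu, KEL=un, CLASS=ki, POLE=ak:
underlying: bugumam-pd-deg-ot-b
1. f -> v, k -> g, p -> b, s -> z / _ Z: fires at position(s) 8: bugumambddegotb
2. f -> v, k -> g, s -> z, t -> d / V _ V: no change
3. o -> e, u -> i / F C0 _: fires at position(s) 13: bugumambddegetb
4. 0 -> i / C _ C #: inserts after position(s) 14: bugumambddegetib
surface: bugumambddegetib


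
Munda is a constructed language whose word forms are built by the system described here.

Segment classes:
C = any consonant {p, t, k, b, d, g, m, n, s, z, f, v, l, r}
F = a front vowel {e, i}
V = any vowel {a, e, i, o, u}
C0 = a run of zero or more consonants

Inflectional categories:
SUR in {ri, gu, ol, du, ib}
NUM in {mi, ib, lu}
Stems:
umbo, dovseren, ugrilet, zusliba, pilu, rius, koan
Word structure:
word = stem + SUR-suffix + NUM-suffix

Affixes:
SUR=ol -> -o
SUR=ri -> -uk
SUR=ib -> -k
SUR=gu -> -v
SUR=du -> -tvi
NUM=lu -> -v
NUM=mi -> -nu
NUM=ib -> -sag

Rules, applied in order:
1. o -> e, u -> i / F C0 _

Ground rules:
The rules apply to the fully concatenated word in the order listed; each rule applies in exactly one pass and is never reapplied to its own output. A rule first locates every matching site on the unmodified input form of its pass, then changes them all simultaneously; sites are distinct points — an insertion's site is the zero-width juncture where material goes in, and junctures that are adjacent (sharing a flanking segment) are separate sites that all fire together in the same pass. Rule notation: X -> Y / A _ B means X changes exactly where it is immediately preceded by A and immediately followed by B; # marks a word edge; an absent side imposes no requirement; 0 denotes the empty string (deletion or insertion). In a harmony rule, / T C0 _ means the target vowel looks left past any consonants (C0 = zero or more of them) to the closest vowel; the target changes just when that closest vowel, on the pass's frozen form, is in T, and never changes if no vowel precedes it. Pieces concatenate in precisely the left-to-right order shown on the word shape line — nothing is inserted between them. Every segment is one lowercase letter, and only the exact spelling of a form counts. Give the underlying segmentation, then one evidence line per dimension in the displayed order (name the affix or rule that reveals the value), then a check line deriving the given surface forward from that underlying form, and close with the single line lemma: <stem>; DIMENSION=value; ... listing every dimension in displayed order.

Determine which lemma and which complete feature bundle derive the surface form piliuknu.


underlying: pilu-uk-nu
SUR=ri - signalled by the affix -uk
NUM=mi - signalled by the affix -nu
check: piluuknu -> piliuknu
lemma: pilu; SUR=ri; NUM=mi


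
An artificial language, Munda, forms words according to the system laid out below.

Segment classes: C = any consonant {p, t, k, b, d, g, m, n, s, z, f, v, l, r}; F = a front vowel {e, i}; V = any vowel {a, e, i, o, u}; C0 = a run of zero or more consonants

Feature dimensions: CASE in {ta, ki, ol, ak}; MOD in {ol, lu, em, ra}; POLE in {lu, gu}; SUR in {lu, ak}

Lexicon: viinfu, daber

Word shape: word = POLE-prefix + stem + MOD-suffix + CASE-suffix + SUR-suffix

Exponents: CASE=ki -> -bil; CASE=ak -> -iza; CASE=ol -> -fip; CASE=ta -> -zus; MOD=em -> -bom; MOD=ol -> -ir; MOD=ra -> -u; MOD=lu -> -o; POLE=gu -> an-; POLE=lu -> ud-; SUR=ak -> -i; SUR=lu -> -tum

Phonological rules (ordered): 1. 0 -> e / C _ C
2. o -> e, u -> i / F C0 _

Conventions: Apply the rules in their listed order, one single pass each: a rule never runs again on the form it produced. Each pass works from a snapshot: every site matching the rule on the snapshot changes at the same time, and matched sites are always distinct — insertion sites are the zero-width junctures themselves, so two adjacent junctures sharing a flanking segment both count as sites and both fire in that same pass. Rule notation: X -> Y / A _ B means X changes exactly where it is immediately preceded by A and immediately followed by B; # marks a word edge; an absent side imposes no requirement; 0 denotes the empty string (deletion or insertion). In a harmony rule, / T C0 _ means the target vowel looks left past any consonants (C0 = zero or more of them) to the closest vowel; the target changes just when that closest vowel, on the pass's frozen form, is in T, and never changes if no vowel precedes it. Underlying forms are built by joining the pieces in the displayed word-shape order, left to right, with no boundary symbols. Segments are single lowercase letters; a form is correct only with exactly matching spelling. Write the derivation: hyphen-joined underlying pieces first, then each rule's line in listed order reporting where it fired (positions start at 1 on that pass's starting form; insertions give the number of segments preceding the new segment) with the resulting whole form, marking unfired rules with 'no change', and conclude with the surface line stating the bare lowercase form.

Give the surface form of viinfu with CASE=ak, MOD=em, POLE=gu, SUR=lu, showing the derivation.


underlying: an-viinfu-bom-iza-tum
1. 0 -> e / C _ C: inserts after position(s) 2, 6: aneviinefubomizatum
2. o -> e, u -> i / F C0 _: fires at position(s) 10: aneviinefibomizatum
surface: aneviinefibomizatum


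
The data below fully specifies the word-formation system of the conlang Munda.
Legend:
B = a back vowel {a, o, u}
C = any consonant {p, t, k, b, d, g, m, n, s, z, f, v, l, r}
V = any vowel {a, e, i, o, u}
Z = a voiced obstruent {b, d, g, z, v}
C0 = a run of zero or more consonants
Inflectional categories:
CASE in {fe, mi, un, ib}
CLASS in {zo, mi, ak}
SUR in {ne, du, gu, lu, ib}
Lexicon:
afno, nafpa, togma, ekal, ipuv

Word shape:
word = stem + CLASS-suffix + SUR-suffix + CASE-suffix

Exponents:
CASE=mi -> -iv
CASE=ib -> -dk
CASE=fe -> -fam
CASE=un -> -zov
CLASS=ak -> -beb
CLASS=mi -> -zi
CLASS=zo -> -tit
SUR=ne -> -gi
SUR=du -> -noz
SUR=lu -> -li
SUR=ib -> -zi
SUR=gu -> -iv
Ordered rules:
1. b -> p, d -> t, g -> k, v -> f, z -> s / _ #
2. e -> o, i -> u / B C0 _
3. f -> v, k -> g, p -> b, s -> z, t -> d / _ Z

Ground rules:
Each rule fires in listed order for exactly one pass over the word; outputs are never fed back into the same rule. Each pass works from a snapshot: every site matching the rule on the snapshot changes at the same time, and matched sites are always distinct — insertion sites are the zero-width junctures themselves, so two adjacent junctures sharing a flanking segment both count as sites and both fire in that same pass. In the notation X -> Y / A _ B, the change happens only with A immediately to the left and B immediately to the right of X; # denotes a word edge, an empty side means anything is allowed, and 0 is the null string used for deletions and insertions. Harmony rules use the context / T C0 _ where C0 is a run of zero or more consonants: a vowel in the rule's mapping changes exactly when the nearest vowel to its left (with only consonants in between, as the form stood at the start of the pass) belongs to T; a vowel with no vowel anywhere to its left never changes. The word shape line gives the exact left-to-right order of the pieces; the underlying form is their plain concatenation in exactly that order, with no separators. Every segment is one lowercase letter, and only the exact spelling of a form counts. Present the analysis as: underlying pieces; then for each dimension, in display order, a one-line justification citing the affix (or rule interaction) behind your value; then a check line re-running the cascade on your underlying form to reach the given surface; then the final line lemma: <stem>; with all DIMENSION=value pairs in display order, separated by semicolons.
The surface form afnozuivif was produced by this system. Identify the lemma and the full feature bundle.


underlying: afno-zi-iv-iv
CASE=mi - signalled by the affix -iv
CLASS=mi - signalled by the affix -zi
SUR=gu - signalled by the affix -iv
check: afnoziiviv -> afnoziivif -> afnozuivif -> afnozuivif
lemma: afno; CASE=mi; CLASS=mi; SUR=gu


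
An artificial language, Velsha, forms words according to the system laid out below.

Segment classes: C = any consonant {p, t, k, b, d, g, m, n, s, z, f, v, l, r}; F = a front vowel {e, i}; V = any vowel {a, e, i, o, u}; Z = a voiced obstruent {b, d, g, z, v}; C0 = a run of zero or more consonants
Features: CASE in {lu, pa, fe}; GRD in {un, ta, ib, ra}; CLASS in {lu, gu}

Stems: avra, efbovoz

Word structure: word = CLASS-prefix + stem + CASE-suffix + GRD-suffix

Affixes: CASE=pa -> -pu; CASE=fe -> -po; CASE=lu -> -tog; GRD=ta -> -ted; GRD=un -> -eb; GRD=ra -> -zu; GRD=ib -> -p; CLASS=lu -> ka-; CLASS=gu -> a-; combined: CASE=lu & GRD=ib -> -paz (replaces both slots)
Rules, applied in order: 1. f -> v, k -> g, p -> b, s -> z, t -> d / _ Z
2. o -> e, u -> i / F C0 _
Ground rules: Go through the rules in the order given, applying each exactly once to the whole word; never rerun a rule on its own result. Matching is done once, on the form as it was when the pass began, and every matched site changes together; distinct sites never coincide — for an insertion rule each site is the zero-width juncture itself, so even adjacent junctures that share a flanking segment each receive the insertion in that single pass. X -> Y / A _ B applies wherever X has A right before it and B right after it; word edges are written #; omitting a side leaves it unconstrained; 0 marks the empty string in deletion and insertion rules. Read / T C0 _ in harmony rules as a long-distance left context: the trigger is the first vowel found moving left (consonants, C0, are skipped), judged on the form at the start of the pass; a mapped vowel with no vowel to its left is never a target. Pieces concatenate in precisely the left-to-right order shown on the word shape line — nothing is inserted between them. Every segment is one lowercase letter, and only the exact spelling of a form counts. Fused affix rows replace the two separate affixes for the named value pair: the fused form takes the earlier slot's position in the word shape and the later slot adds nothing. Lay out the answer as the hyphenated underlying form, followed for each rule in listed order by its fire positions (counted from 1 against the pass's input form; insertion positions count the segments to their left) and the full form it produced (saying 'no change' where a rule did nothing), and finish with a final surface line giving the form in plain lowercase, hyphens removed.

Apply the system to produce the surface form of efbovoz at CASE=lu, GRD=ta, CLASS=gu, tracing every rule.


underlying: a-efbovoz-tog-ted
1. f -> v, k -> g, p -> b, s -> z, t -> d / _ Z: fires at position(s) 3: aevbovoztogted
2. o -> e, u -> i / F C0 _: fires at position(s) 5: aevbevoztogted
surface: aevbevoztogted


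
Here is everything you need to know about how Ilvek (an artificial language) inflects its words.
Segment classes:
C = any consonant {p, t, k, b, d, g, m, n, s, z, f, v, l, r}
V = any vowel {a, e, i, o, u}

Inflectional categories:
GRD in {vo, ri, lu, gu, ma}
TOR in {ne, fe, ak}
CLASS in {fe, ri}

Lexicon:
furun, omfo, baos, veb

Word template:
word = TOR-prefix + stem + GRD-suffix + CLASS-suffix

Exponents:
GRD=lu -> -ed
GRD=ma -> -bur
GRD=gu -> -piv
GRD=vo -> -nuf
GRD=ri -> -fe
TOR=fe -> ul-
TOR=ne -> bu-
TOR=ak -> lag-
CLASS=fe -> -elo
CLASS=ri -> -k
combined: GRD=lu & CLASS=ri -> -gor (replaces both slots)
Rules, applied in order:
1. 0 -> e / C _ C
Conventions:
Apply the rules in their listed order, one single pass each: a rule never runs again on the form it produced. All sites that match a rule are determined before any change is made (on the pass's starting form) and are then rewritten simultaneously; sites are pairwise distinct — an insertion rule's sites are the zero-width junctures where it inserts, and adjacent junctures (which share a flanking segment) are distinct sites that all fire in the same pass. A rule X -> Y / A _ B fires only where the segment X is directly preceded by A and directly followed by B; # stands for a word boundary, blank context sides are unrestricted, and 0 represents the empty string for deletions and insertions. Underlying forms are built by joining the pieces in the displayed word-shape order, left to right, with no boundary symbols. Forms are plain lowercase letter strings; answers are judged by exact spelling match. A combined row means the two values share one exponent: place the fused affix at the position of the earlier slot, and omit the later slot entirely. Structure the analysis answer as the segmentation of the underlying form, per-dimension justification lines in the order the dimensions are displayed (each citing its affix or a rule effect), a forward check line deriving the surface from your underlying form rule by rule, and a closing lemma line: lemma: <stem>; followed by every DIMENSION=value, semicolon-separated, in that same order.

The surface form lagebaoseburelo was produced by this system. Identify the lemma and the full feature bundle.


underlying: lag-baos-bur-elo
GRD=ma - signalled by the affix -bur
TOR=ak - signalled by the affix lag-
CLASS=fe - signalled by the affix -elo
check: lagbaosburelo -> lagebaoseburelo
lemma: baos; GRD=ma; TOR=ak; CLASS=fe


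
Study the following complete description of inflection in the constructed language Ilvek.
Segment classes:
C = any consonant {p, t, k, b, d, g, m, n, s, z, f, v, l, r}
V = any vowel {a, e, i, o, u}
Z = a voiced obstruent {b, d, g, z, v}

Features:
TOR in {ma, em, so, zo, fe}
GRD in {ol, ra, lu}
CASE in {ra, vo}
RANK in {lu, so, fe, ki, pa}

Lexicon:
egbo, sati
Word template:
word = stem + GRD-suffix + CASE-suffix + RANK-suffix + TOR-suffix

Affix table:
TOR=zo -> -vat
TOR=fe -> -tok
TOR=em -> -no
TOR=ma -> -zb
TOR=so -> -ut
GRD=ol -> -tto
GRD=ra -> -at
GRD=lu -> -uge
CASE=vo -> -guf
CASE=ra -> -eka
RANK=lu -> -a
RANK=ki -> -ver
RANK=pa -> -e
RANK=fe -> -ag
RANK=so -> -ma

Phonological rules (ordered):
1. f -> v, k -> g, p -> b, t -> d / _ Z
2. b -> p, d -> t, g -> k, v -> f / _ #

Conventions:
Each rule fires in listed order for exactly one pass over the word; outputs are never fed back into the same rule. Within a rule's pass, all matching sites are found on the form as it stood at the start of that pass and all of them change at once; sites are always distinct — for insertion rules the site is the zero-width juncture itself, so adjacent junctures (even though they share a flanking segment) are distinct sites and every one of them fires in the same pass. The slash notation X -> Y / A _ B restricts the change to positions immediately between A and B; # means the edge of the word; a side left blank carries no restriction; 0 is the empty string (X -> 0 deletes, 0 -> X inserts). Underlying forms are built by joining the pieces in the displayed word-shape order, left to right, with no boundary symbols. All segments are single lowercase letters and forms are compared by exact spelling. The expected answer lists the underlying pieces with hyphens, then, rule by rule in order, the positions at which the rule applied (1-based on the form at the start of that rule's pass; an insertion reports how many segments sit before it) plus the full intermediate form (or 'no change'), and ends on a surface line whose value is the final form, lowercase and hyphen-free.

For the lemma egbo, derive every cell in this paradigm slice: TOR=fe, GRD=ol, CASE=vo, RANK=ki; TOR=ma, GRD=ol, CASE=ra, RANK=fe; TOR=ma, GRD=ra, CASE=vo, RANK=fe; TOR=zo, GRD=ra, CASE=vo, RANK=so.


cell TOR=fe, GRD=ol, CASE=vo, RANK=ki:
underlying: egbo-tto-guf-ver-tok
1. f -> v, k -> g, p -> b, t -> d / _ Z: fires at position(s) 10: egbottoguvvertok
2. b -> p, d -> t, g -> k, v -> f / _ #: no change
surface: egbottoguvvertok

cell TOR=ma, GRD=ol, CASE=ra, RANK=fe:
underlying: egbo-tto-eka-ag-zb
1. f -> v, k -> g, p -> b, t -> d / _ Z: no change
2. b -> p, d -> t, g -> k, v -> f / _ #: fires at position(s) 14: egbottoekaagzp
surface: egbottoekaagzp

cell TOR=ma, GRD=ra, CASE=vo, RANK=fe:
underlying: egbo-at-guf-ag-zb
1. f -> v, k -> g, p -> b, t -> d / _ Z: fires at position(s) 6: egboadgufagzb
2. b -> p, d -> t, g -> k, v -> f / _ #: fires at position(s) 13: egboadgufagzp
surface: egboadgufagzp

cell TOR=zo, GRD=ra, CASE=vo, RANK=so:
underlying: egbo-at-guf-ma-vat
1. f -> v, k -> g, p -> b, t -> d / _ Z: fires at position(s) 6: egboadgufmavat
2. b -> p, d -> t, g -> k, v -> f / _ #: no change
surface: egboadgufmavat


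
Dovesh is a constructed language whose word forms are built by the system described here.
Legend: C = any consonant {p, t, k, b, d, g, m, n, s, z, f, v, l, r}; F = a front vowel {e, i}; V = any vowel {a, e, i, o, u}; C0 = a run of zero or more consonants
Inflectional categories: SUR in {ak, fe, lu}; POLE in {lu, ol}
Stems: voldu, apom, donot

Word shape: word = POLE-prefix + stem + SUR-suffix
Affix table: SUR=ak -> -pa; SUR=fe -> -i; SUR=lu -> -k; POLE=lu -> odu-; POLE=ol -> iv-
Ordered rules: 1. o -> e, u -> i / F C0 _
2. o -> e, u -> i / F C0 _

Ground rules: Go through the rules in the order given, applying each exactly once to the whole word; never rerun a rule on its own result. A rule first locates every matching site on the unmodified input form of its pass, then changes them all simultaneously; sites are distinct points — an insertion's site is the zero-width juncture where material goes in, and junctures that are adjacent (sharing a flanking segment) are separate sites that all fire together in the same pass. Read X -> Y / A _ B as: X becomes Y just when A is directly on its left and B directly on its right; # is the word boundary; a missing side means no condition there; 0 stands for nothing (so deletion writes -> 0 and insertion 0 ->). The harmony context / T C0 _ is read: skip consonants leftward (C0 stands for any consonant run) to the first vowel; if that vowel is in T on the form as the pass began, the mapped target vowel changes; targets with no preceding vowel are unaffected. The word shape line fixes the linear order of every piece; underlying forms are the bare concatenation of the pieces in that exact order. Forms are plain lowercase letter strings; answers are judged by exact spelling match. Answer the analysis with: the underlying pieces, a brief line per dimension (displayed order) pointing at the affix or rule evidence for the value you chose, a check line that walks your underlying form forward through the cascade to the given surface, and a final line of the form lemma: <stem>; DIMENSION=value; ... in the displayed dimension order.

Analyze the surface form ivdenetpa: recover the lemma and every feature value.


underlying: iv-donot-pa
SUR=ak - signalled by the affix -pa
POLE=ol - signalled by the affix iv-
check: ivdonotpa -> ivdenotpa -> ivdenetpa
lemma: donot; SUR=ak; POLE=ol
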